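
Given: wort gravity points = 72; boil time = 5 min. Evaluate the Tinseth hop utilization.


U = 1.65·0.000125^(GP/1000) · (1 − e^(−0.04·t))/4.15
bigness = 1.65·0.000125^(72/1000) = 0.8639
boil_factor = (1 − e^(−0.04·5))/4.15 = 0.0437
U = 0.8639 · 0.0437

0.0377


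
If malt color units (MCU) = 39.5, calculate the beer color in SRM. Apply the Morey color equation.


SRM = 1.4922 · MCU^0.6859
SRM = 1.4922 · 39.5^0.6859

18.5752 SRM


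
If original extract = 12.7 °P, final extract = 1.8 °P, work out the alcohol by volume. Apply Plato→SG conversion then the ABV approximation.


SG = 259/(259 − P);  ABV = (OG − FG)·131.25
OG = 259/(259 − 12.7) = 1.0516
FG = 259/(259 − 1.8) = 1.0070
ABV = (1.0516 − 1.0070)·131.25

5.8491 % ABV


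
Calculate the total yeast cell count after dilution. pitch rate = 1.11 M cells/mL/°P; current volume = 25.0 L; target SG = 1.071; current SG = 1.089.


V_w = V·((SG_c−1)/(SG_t−1)−1);  °P = 259 − 259/SG_t;  cells = rate·(V+V_w)·°P
V_w = 25.0·((1.089−1)/(1.071−1)−1) = 6.3380
V_final = 25.0 + 6.3380 = 31.3380
°P = 259 − 259/1.071 = 17.1699
cells = 1.11·31.3380·17.1699

597.2598 billion cells


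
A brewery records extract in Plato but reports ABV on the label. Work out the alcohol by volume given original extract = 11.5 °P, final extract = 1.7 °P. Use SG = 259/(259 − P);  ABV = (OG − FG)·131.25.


OG = 259/(259 − 11.5) = 1.0465
FG = 259/(259 − 1.7) = 1.0066
ABV = (1.0465 − 1.0066)·131.25

5.2313 % ABV


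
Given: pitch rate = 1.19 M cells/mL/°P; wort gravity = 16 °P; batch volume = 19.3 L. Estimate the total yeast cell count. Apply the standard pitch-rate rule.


cells (billions) = rate · V_L · °P
cells = 1.19 · 19.3 · 16

367.4720 billion cells


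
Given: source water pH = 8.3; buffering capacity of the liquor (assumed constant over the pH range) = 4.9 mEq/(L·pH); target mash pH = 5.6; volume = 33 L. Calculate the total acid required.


acid = buffering capacity · (pH_source − pH_target) · V
acid = 4.9 · (8.3 − 5.6) · 33

436.5900 mEq


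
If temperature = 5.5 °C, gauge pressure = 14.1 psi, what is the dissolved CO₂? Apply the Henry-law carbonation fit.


vols = (P + 14.695)·(0.01821 + 0.09011·e^(−0.04·T))
vols = (14.1 + 14.695)·(0.01821 + 0.09011·e^(−0.04·5.5))

2.6067 volumes


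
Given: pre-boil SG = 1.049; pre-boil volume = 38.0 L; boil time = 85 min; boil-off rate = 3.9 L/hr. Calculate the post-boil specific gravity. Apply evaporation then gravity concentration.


V_post = V_pre − rate·(t/60);  SG_post = 1 + (SG_pre−1)·V_pre/V_post
V_post = 38.0 − 3.9·(85/60) = 32.4750
SG_post = 1 + (1.049 − 1)·38.0/32.4750

1.0573


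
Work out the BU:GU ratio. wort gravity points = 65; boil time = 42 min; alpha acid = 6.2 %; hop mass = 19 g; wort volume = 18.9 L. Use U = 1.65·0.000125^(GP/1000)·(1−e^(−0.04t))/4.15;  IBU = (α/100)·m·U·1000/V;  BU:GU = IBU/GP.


U = 1.65·0.000125^(65/1000)·(1−e^(−0.04·42))/4.15 = 0.1804
IBU = (6.2/100)·19·0.1804·1000/18.9 = 11.2420
BU:GU = 11.2420/65

0.1730


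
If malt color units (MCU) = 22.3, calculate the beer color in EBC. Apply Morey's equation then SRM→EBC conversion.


SRM = 1.4922·MCU^0.6859;  EBC = SRM·1.97
SRM = 1.4922·22.3^0.6859 = 12.5496
EBC = 12.5496·1.97

24.7227 EBC


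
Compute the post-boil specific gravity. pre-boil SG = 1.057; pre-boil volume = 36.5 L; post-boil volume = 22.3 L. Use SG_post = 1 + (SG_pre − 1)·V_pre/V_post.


pts_pre = (1.057 − 1)·1000 = 57.0000
pts_post = 57.0000·36.5/22.3 = 93.2960
SG_post = 1 + 93.2960/1000

1.0933


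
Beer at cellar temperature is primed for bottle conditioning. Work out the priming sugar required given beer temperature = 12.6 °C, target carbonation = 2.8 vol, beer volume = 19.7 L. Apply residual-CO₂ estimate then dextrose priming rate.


residual = 14.695·(0.01821 + 0.09011·e^(−0.04·T));  sugar = (target − residual)·4.0·V
residual = 14.695·(0.01821 + 0.09011·e^(−0.04·12.6)) = 1.0675
sugar = (2.8 − 1.0675)·4.0·19.7

136.5181 g


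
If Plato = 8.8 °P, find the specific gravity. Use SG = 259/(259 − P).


SG = 259/(259 − 8.8)

1.0352


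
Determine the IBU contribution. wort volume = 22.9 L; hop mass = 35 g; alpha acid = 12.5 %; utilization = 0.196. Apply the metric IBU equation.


IBU = (α/100)·mass·U·1000 / V
IBU = (12.5/100)·35·0.196·1000 / 22.9

37.4454 IBU


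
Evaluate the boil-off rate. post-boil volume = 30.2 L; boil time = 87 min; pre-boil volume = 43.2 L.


rate = (V_pre − V_post) / (t_min/60)
rate = (43.2 − 30.2) / (87/60)

8.9655 L/hr


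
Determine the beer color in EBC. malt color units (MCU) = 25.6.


SRM = 1.4922·MCU^0.6859;  EBC = SRM·1.97
SRM = 1.4922·25.6^0.6859 = 13.7955
EBC = 13.7955·1.97

27.1772 EBC


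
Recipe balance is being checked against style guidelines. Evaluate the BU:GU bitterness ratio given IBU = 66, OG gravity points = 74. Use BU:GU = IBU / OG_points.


BU:GU = 66 / 74

0.8919


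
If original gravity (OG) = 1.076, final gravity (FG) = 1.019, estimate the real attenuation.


AA = (OG−FG)/(OG−1)·100;  RA = AA·0.8192
AA = (1.076 − 1.019)/(1.076 − 1)·100 = 75.0000
RA = 75.0000·0.8192

61.4400 %


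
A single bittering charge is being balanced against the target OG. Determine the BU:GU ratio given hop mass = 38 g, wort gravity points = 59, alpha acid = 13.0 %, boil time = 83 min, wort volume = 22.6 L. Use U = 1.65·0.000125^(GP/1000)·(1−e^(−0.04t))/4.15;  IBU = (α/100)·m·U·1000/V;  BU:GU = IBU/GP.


U = 1.65·0.000125^(59/1000)·(1−e^(−0.04·83))/4.15 = 0.2255
IBU = (13.0/100)·38·0.2255·1000/22.6 = 49.2924
BU:GU = 49.2924/59

0.8355


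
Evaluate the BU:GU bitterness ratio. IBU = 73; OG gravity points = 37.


BU:GU = IBU / OG_points
BU:GU = 73 / 37

1.9730


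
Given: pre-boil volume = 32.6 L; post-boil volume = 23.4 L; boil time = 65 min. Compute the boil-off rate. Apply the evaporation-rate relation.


rate = (V_pre − V_post) / (t_min/60)
rate = (32.6 − 23.4) / (65/60)

8.4923 L/hr


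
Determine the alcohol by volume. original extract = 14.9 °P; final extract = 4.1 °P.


SG = 259/(259 − P);  ABV = (OG − FG)·131.25
OG = 259/(259 − 14.9) = 1.0610
FG = 259/(259 − 4.1) = 1.0161
ABV = (1.0610 − 1.0161)·131.25

5.9005 % ABV


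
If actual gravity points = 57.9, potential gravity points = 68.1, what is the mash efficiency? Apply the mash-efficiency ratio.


efficiency = actual / potential × 100
efficiency = 57.9 / 68.1 × 100

85.0220 %


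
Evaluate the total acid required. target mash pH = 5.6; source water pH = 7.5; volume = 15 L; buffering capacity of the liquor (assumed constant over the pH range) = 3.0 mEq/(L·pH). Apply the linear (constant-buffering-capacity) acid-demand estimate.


acid = buffering capacity · (pH_source − pH_target) · V
acid = 3.0 · (7.5 − 5.6) · 15

85.5000 mEq


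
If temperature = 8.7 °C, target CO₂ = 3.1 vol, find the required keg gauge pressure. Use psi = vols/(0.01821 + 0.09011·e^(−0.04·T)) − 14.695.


psi = 3.1/(0.01821 + 0.09011·e^(−0.04·8.7)) − 14.695

23.1854 psi


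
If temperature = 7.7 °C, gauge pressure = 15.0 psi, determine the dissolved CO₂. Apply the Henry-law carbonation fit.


vols = (P + 14.695)·(0.01821 + 0.09011·e^(−0.04·T))
vols = (15.0 + 14.695)·(0.01821 + 0.09011·e^(−0.04·7.7))

2.5072 volumes


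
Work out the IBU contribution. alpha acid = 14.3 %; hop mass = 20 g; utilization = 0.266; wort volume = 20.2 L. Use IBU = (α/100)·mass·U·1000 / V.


IBU = (14.3/100)·20·0.266·1000 / 20.2

37.6614 IBU


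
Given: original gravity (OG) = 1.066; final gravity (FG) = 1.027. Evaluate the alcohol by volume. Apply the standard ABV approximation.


ABV = (OG − FG) · 131.25
ABV = (1.066 − 1.027) · 131.25

5.1188 % ABV


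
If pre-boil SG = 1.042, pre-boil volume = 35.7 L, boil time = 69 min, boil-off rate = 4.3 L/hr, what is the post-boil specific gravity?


V_post = V_pre − rate·(t/60);  SG_post = 1 + (SG_pre−1)·V_pre/V_post
V_post = 35.7 − 4.3·(69/60) = 30.7550
SG_post = 1 + (1.042 − 1)·35.7/30.7550

1.0488


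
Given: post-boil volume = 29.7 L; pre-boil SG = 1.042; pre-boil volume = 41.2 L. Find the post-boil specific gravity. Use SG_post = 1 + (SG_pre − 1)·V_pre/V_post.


pts_pre = (1.042 − 1)·1000 = 42.0000
pts_post = 42.0000·41.2/29.7 = 58.2626
SG_post = 1 + 58.2626/1000

1.0583


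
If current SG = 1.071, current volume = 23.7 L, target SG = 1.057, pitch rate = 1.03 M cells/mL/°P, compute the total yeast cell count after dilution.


V_w = V·((SG_c−1)/(SG_t−1)−1);  °P = 259 − 259/SG_t;  cells = rate·(V+V_w)·°P
V_w = 23.7·((1.071−1)/(1.057−1)−1) = 5.8211
V_final = 23.7 + 5.8211 = 29.5211
°P = 259 − 259/1.057 = 13.9669
cells = 1.03·29.5211·13.9669

424.6867 billion cells


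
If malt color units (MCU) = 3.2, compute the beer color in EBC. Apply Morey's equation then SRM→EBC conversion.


SRM = 1.4922·MCU^0.6859;  EBC = SRM·1.97
SRM = 1.4922·3.2^0.6859 = 3.3137
EBC = 3.3137·1.97

6.5279 EBC


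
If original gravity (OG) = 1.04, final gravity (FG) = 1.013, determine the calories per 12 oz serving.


ABW = (OG−FG)·131.25·0.79/FG;  °P = 259 − 259/SG (for OG→OE and FG→AE);  RE = 0.1808·OE + 0.8192·AE;  Cal = (6.9·ABW + 4·(RE−0.1))·FG·3.55
ABW = (1.04 − 1.013)·131.25·0.79/1.013 = 2.7636
OE = 259 − 259/1.04 = 9.9615 °P
AE = 259 − 259/1.013 = 3.3238 °P
RE = 0.1808·9.9615 + 0.8192·3.3238 = 4.5239 °P
Cal = (6.9·2.7636 + 4·(4.5239−0.1))·1.013·3.55

132.2113 kcal


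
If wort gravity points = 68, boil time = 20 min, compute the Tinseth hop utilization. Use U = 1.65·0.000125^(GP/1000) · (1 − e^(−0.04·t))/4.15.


bigness = 1.65·0.000125^(68/1000) = 0.8955
boil_factor = (1 − e^(−0.04·20))/4.15 = 0.1327
U = 0.8955 · 0.1327

0.1188


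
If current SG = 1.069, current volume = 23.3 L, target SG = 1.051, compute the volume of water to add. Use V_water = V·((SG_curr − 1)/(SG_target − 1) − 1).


V_water = 23.3·((1.069 − 1)/(1.051 − 1) − 1)

8.2235 L


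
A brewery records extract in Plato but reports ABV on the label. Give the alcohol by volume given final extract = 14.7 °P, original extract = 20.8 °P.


SG = 259/(259 − P);  ABV = (OG − FG)·131.25
OG = 259/(259 − 20.8) = 1.0873
FG = 259/(259 − 14.7) = 1.0602
ABV = (1.0873 − 1.0602)·131.25

3.5634 % ABV


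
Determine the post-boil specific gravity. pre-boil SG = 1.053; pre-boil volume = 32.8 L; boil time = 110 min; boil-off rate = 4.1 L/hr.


V_post = V_pre − rate·(t/60);  SG_post = 1 + (SG_pre−1)·V_pre/V_post
V_post = 32.8 − 4.1·(110/60) = 25.2833
SG_post = 1 + (1.053 − 1)·32.8/25.2833

1.0688


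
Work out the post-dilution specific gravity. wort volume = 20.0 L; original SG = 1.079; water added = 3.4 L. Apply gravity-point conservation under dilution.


SG_new = 1 + (SG_old − 1)·V_old/(V_old + V_water)
pts = (1.079 − 1)·1000·20.0/(20.0 + 3.4) = 67.5214
SG_new = 1 + 67.5214/1000

1.0675


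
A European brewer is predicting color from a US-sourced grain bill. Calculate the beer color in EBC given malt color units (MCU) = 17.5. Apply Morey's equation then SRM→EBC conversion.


SRM = 1.4922·MCU^0.6859;  EBC = SRM·1.97
SRM = 1.4922·17.5^0.6859 = 10.6274
EBC = 10.6274·1.97

20.9360 EBC


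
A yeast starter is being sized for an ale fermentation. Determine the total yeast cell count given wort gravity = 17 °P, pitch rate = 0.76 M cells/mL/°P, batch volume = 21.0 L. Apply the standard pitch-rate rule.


cells (billions) = rate · V_L · °P
cells = 0.76 · 21.0 · 17

271.3200 billion cells


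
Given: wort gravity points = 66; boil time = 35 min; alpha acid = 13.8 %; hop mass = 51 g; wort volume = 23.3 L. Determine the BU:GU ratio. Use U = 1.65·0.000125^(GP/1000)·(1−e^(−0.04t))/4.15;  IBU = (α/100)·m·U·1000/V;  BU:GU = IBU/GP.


U = 1.65·0.000125^(66/1000)·(1−e^(−0.04·35))/4.15 = 0.1655
IBU = (13.8/100)·51·0.1655·1000/23.3 = 49.9980
BU:GU = 49.9980/66

0.7575


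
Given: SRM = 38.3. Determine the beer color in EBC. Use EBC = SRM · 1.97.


EBC = 38.3 · 1.97

75.4510 EBC


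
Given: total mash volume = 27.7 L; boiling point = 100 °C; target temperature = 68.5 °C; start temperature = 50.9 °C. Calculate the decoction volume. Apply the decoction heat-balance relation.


V_dec = V_total·(T_target − T_start)/(T_boil − T_start)
V_dec = 27.7·(68.5 − 50.9)/(100 − 50.9)

9.9291 L


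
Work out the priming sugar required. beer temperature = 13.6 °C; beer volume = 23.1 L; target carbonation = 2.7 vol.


residual = 14.695·(0.01821 + 0.09011·e^(−0.04·T));  sugar = (target − residual)·4.0·V
residual = 14.695·(0.01821 + 0.09011·e^(−0.04·13.6)) = 1.0362
sugar = (2.7 − 1.0362)·4.0·23.1

153.7378 g


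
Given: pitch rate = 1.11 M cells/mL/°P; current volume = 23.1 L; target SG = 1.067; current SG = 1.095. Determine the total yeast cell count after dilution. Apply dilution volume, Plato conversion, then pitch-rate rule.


V_w = V·((SG_c−1)/(SG_t−1)−1);  °P = 259 − 259/SG_t;  cells = rate·(V+V_w)·°P
V_w = 23.1·((1.095−1)/(1.067−1)−1) = 9.6537
V_final = 23.1 + 9.6537 = 32.7537
°P = 259 − 259/1.067 = 16.2634
cells = 1.11·32.7537·16.2634

591.2810 billion cells


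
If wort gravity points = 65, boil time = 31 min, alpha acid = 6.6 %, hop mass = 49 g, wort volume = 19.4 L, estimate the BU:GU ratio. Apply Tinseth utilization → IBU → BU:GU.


U = 1.65·0.000125^(GP/1000)·(1−e^(−0.04t))/4.15;  IBU = (α/100)·m·U·1000/V;  BU:GU = IBU/GP
U = 1.65·0.000125^(65/1000)·(1−e^(−0.04·31))/4.15 = 0.1575
IBU = (6.6/100)·49·0.1575·1000/19.4 = 26.2608
BU:GU = 26.2608/65

0.4040


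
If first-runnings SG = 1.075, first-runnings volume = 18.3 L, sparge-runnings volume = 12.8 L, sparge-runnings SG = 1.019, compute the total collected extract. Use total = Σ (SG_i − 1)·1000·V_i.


first = (1.075 − 1)·1000·18.3 = 1372.5000
sparge = (1.019 − 1)·1000·12.8 = 243.2000
total = 1372.5000 + 243.2000

1615.7000 gravity·L


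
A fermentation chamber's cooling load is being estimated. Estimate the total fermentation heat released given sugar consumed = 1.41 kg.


Q = m_sugar · 590 kJ/kg
Q = 1.41 · 590

831.9000 kJ


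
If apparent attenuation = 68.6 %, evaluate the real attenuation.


RA = AA · 0.8192
RA = 68.6 · 0.8192

56.1971 %


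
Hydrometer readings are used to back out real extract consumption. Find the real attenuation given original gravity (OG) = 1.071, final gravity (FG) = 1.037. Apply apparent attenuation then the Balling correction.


AA = (OG−FG)/(OG−1)·100;  RA = AA·0.8192
AA = (1.071 − 1.037)/(1.071 − 1)·100 = 47.8873
RA = 47.8873·0.8192

39.2293 %


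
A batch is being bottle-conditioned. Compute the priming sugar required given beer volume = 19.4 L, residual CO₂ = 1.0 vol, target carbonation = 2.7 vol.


sugar = (target − residual)·4.0·V
sugar = (2.7 − 1.0)·4.0·19.4

131.9200 g


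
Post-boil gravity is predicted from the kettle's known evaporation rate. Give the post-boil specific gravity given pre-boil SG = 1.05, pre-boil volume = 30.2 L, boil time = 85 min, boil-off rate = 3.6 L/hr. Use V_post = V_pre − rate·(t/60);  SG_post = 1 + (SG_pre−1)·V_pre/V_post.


V_post = 30.2 − 3.6·(85/60) = 25.1000
SG_post = 1 + (1.05 − 1)·30.2/25.1000

1.0602


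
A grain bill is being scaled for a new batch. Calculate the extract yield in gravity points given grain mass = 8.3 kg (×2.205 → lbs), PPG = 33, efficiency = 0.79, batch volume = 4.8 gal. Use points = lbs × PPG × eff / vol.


lbs = 8.3 × 2.205 = 18.3015
points = 18.3015 × 33 × 0.79 / 4.8

99.4000 points


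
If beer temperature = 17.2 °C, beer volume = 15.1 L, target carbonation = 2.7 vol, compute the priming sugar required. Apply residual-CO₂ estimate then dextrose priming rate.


residual = 14.695·(0.01821 + 0.09011·e^(−0.04·T));  sugar = (target − residual)·4.0·V
residual = 14.695·(0.01821 + 0.09011·e^(−0.04·17.2)) = 0.9331
sugar = (2.7 − 0.9331)·4.0·15.1

106.7210 g


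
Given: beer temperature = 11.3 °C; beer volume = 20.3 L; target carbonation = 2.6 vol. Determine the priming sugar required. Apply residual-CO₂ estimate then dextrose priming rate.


residual = 14.695·(0.01821 + 0.09011·e^(−0.04·T));  sugar = (target − residual)·4.0·V
residual = 14.695·(0.01821 + 0.09011·e^(−0.04·11.3)) = 1.1102
sugar = (2.6 − 1.1102)·4.0·20.3

120.9689 g


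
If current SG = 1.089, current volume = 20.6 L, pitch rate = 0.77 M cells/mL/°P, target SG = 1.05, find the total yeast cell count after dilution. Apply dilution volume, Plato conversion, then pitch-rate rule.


V_w = V·((SG_c−1)/(SG_t−1)−1);  °P = 259 − 259/SG_t;  cells = rate·(V+V_w)·°P
V_w = 20.6·((1.089−1)/(1.05−1)−1) = 16.0680
V_final = 20.6 + 16.0680 = 36.6680
°P = 259 − 259/1.05 = 12.3333
cells = 0.77·36.6680·12.3333

348.2238 billion cells


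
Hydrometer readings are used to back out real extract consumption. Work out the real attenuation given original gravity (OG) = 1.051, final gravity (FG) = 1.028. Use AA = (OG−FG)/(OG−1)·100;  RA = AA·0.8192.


AA = (1.051 − 1.028)/(1.051 − 1)·100 = 45.0980
RA = 45.0980·0.8192

36.9443 %


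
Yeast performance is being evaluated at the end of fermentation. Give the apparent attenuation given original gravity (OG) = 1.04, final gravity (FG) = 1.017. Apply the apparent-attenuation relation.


AA = (OG − FG)/(OG − 1) · 100
AA = (1.04 − 1.017)/(1.04 − 1) · 100

57.5000 %


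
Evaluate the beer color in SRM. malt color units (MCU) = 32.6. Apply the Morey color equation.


SRM = 1.4922 · MCU^0.6859
SRM = 1.4922 · 32.6^0.6859

16.2833 SRM


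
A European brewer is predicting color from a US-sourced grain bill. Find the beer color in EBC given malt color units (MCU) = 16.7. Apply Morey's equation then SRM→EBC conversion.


SRM = 1.4922·MCU^0.6859;  EBC = SRM·1.97
SRM = 1.4922·16.7^0.6859 = 10.2917
EBC = 10.2917·1.97

20.2747 EBC


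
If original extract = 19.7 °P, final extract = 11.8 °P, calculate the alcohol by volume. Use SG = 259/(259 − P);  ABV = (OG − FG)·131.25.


OG = 259/(259 − 19.7) = 1.0823
FG = 259/(259 − 11.8) = 1.0477
ABV = (1.0823 − 1.0477)·131.25

4.5398 % ABV


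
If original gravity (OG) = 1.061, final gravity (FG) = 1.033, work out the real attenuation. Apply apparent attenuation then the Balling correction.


AA = (OG−FG)/(OG−1)·100;  RA = AA·0.8192
AA = (1.061 − 1.033)/(1.061 − 1)·100 = 45.9016
RA = 45.9016·0.8192

37.6026 %


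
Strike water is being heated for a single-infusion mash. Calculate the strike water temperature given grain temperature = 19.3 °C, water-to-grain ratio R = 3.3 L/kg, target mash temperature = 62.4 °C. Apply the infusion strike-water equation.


T_strike = (0.41/R)·(T_mash − T_grain) + T_mash
T_strike = (0.41/3.3)·(62.4 − 19.3) + 62.4

67.7548 °C


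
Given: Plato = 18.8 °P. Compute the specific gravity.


SG = 259/(259 − P)
SG = 259/(259 − 18.8)

1.0783


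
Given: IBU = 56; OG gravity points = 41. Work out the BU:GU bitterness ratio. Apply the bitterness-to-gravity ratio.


BU:GU = IBU / OG_points
BU:GU = 56 / 41

1.3659


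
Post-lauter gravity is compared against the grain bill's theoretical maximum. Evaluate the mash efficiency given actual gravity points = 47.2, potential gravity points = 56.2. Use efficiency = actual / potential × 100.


efficiency = 47.2 / 56.2 × 100

83.9858 %


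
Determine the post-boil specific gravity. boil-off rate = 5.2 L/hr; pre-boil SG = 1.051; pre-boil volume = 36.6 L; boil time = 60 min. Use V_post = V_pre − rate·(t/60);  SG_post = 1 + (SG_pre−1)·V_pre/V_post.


V_post = 36.6 − 5.2·(60/60) = 31.4000
SG_post = 1 + (1.051 − 1)·36.6/31.4000

1.0594


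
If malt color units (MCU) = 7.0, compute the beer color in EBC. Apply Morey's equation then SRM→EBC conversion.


SRM = 1.4922·MCU^0.6859;  EBC = SRM·1.97
SRM = 1.4922·7.0^0.6859 = 5.6687
EBC = 5.6687·1.97

11.1672 EBC


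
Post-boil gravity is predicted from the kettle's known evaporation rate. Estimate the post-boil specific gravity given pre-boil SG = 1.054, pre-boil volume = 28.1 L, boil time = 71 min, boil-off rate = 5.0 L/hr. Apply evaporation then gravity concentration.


V_post = V_pre − rate·(t/60);  SG_post = 1 + (SG_pre−1)·V_pre/V_post
V_post = 28.1 − 5.0·(71/60) = 22.1833
SG_post = 1 + (1.054 − 1)·28.1/22.1833

1.0684


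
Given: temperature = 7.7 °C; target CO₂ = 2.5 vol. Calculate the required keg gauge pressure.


psi = vols/(0.01821 + 0.09011·e^(−0.04·T)) − 14.695
psi = 2.5/(0.01821 + 0.09011·e^(−0.04·7.7)) − 14.695

14.9142 psi


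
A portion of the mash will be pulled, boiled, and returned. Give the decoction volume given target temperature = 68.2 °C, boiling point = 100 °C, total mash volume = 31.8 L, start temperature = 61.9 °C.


V_dec = V_total·(T_target − T_start)/(T_boil − T_start)
V_dec = 31.8·(68.2 − 61.9)/(100 − 61.9)

5.2583 L


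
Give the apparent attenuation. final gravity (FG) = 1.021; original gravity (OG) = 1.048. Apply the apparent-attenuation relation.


AA = (OG − FG)/(OG − 1) · 100
AA = (1.048 − 1.021)/(1.048 − 1) · 100

56.2500 %


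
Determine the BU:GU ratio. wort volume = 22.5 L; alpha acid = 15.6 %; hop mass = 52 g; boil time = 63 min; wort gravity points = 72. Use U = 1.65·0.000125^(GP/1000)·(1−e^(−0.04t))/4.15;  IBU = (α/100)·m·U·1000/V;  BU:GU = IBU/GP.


U = 1.65·0.000125^(72/1000)·(1−e^(−0.04·63))/4.15 = 0.1914
IBU = (15.6/100)·52·0.1914·1000/22.5 = 69.0128
BU:GU = 69.0128/72

0.9585


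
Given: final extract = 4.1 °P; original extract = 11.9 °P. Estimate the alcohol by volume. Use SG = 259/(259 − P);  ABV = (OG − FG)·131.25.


OG = 259/(259 − 11.9) = 1.0482
FG = 259/(259 − 4.1) = 1.0161
ABV = (1.0482 − 1.0161)·131.25

4.2097 % ABV


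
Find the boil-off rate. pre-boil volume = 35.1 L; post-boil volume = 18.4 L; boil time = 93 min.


rate = (V_pre − V_post) / (t_min/60)
rate = (35.1 − 18.4) / (93/60)

10.7742 L/hr


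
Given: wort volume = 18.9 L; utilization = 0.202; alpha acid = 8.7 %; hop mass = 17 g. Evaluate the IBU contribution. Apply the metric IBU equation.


IBU = (α/100)·mass·U·1000 / V
IBU = (8.7/100)·17·0.202·1000 / 18.9

15.8073 IBU


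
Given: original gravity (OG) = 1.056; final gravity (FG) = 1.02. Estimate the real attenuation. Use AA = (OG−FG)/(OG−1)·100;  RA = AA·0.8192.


AA = (1.056 − 1.02)/(1.056 − 1)·100 = 64.2857
RA = 64.2857·0.8192

52.6629 %


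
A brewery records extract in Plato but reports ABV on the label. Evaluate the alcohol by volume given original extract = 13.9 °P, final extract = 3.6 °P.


SG = 259/(259 − P);  ABV = (OG − FG)·131.25
OG = 259/(259 − 13.9) = 1.0567
FG = 259/(259 − 3.6) = 1.0141
ABV = (1.0567 − 1.0141)·131.25

5.5934 % ABV


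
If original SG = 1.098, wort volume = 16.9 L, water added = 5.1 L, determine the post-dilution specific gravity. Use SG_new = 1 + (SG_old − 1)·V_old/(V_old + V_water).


pts = (1.098 − 1)·1000·16.9/(16.9 + 5.1) = 75.2818
SG_new = 1 + 75.2818/1000

1.0753


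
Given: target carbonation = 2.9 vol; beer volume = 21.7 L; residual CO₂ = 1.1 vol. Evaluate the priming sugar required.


sugar = (target − residual)·4.0·V
sugar = (2.9 − 1.1)·4.0·21.7

156.2400 g


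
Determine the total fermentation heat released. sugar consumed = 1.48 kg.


Q = m_sugar · 590 kJ/kg
Q = 1.48 · 590

873.2000 kJ


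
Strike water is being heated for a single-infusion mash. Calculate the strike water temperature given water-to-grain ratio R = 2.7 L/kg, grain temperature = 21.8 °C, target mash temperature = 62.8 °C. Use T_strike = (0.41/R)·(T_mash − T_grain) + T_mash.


T_strike = (0.41/2.7)·(62.8 − 21.8) + 62.8

69.0259 °C


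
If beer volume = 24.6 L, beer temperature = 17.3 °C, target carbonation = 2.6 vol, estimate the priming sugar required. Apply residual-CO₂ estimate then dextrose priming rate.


residual = 14.695·(0.01821 + 0.09011·e^(−0.04·T));  sugar = (target − residual)·4.0·V
residual = 14.695·(0.01821 + 0.09011·e^(−0.04·17.3)) = 0.9304
sugar = (2.6 − 0.9304)·4.0·24.6

164.2848 g


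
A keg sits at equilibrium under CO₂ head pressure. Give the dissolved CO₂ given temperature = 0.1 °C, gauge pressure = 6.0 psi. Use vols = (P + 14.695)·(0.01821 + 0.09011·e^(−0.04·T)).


vols = (6.0 + 14.695)·(0.01821 + 0.09011·e^(−0.04·0.1))

2.2342 volumes


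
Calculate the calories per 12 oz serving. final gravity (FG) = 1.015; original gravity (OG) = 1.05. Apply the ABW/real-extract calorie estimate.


ABW = (OG−FG)·131.25·0.79/FG;  °P = 259 − 259/SG (for OG→OE and FG→AE);  RE = 0.1808·OE + 0.8192·AE;  Cal = (6.9·ABW + 4·(RE−0.1))·FG·3.55
ABW = (1.05 − 1.015)·131.25·0.79/1.015 = 3.5754
OE = 259 − 259/1.05 = 12.3333 °P
AE = 259 − 259/1.015 = 3.8276 °P
RE = 0.1808·12.3333 + 0.8192·3.8276 = 5.3654 °P
Cal = (6.9·3.5754 + 4·(5.3654−0.1))·1.015·3.55

164.7845 kcal


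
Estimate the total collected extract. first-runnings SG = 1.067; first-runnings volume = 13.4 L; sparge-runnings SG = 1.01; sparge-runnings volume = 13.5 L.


total = Σ (SG_i − 1)·1000·V_i
first = (1.067 − 1)·1000·13.4 = 897.8000
sparge = (1.01 − 1)·1000·13.5 = 135.0000
total = 897.8000 + 135.0000

1032.8000 gravity·L


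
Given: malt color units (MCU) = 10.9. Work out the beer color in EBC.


SRM = 1.4922·MCU^0.6859;  EBC = SRM·1.97
SRM = 1.4922·10.9^0.6859 = 7.6806
EBC = 7.6806·1.97

15.1309 EBC


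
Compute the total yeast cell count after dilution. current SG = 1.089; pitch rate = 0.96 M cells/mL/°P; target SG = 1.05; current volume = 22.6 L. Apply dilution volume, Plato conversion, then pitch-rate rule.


V_w = V·((SG_c−1)/(SG_t−1)−1);  °P = 259 − 259/SG_t;  cells = rate·(V+V_w)·°P
V_w = 22.6·((1.089−1)/(1.05−1)−1) = 17.6280
V_final = 22.6 + 17.6280 = 40.2280
°P = 259 − 259/1.05 = 12.3333
cells = 0.96·40.2280·12.3333

476.2995 billion cells


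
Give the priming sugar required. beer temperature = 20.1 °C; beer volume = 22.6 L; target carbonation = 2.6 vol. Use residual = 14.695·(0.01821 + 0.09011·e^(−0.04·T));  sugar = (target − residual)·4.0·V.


residual = 14.695·(0.01821 + 0.09011·e^(−0.04·20.1)) = 0.8602
sugar = (2.6 − 0.8602)·4.0·22.6

157.2773 g


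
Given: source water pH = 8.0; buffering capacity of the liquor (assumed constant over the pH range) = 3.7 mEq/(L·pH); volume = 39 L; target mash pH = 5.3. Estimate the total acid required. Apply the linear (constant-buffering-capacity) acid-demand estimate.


acid = buffering capacity · (pH_source − pH_target) · V
acid = 3.7 · (8.0 − 5.3) · 39

389.6100 mEq


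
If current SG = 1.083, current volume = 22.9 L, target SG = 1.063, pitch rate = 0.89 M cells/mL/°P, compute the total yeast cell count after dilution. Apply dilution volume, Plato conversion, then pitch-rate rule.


V_w = V·((SG_c−1)/(SG_t−1)−1);  °P = 259 − 259/SG_t;  cells = rate·(V+V_w)·°P
V_w = 22.9·((1.083−1)/(1.063−1)−1) = 7.2698
V_final = 22.9 + 7.2698 = 30.1698
°P = 259 − 259/1.063 = 15.3500
cells = 0.89·30.1698·15.3500

412.1640 billion cells


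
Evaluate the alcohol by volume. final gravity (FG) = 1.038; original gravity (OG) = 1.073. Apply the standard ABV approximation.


ABV = (OG − FG) · 131.25
ABV = (1.073 − 1.038) · 131.25

4.5937 % ABV


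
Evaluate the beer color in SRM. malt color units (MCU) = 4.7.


SRM = 1.4922 · MCU^0.6859
SRM = 1.4922 · 4.7^0.6859

4.3134 SRM


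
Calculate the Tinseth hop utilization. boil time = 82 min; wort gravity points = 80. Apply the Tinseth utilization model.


U = 1.65·0.000125^(GP/1000) · (1 − e^(−0.04·t))/4.15
bigness = 1.65·0.000125^(80/1000) = 0.8040
boil_factor = (1 − e^(−0.04·82))/4.15 = 0.2319
U = 0.8040 · 0.2319

0.1864


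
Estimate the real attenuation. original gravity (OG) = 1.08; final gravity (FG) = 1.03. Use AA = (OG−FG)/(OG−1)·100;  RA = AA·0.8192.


AA = (1.08 − 1.03)/(1.08 − 1)·100 = 62.5000
RA = 62.5000·0.8192

51.2000 %


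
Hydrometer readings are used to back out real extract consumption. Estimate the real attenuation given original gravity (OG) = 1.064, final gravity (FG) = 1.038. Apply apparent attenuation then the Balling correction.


AA = (OG−FG)/(OG−1)·100;  RA = AA·0.8192
AA = (1.064 − 1.038)/(1.064 − 1)·100 = 40.6250
RA = 40.6250·0.8192

33.2800 %


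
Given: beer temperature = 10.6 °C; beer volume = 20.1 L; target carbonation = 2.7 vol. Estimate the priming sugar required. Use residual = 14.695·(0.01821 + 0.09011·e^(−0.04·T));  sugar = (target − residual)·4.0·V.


residual = 14.695·(0.01821 + 0.09011·e^(−0.04·10.6)) = 1.1342
sugar = (2.7 − 1.1342)·4.0·20.1

125.8934 g


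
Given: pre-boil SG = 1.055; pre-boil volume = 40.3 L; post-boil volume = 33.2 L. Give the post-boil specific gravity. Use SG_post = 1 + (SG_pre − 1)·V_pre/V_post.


pts_pre = (1.055 − 1)·1000 = 55.0000
pts_post = 55.0000·40.3/33.2 = 66.7620
SG_post = 1 + 66.7620/1000

1.0668


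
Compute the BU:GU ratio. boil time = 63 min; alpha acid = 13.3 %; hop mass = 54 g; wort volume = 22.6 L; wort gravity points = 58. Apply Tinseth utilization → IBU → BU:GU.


U = 1.65·0.000125^(GP/1000)·(1−e^(−0.04t))/4.15;  IBU = (α/100)·m·U·1000/V;  BU:GU = IBU/GP
U = 1.65·0.000125^(58/1000)·(1−e^(−0.04·63))/4.15 = 0.2171
IBU = (13.3/100)·54·0.2171·1000/22.6 = 68.9865
BU:GU = 68.9865/58

1.1894


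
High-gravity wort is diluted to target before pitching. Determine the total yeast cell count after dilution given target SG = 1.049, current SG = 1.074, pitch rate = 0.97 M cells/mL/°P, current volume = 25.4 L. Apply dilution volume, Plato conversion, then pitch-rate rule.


V_w = V·((SG_c−1)/(SG_t−1)−1);  °P = 259 − 259/SG_t;  cells = rate·(V+V_w)·°P
V_w = 25.4·((1.074−1)/(1.049−1)−1) = 12.9592
V_final = 25.4 + 12.9592 = 38.3592
°P = 259 − 259/1.049 = 12.0982
cells = 0.97·38.3592·12.0982

450.1543 billion cells


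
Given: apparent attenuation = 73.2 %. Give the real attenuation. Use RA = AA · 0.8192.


RA = 73.2 · 0.8192

59.9654 %


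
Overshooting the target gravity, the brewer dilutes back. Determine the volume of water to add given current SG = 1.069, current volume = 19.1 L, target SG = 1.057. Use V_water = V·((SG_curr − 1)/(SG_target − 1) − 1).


V_water = 19.1·((1.069 − 1)/(1.057 − 1) − 1)

4.0211 L


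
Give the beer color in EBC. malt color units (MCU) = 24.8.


SRM = 1.4922·MCU^0.6859;  EBC = SRM·1.97
SRM = 1.4922·24.8^0.6859 = 13.4984
EBC = 13.4984·1.97

26.5918 EBC


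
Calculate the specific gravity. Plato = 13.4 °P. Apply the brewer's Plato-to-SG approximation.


SG = 259/(259 − P)
SG = 259/(259 − 13.4)

1.0546


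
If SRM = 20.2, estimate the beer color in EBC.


EBC = SRM · 1.97
EBC = 20.2 · 1.97

39.7940 EBC


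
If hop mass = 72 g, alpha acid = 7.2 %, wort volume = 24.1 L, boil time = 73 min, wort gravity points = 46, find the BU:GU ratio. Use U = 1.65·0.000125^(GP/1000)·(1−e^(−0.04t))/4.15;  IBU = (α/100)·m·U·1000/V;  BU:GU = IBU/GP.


U = 1.65·0.000125^(46/1000)·(1−e^(−0.04·73))/4.15 = 0.2488
IBU = (7.2/100)·72·0.2488·1000/24.1 = 53.5135
BU:GU = 53.5135/46

1.1633


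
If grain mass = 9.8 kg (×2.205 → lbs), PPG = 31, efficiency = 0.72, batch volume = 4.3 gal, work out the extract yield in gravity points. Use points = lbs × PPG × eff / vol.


lbs = 9.8 × 2.205 = 21.6090
points = 21.6090 × 31 × 0.72 / 4.3

112.1658 points


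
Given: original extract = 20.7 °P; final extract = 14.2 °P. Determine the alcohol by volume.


SG = 259/(259 − P);  ABV = (OG − FG)·131.25
OG = 259/(259 − 20.7) = 1.0869
FG = 259/(259 − 14.2) = 1.0580
ABV = (1.0869 − 1.0580)·131.25

3.7877 % ABV


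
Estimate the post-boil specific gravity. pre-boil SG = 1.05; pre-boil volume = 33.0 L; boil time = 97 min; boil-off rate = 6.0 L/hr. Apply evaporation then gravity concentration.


V_post = V_pre − rate·(t/60);  SG_post = 1 + (SG_pre−1)·V_pre/V_post
V_post = 33.0 − 6.0·(97/60) = 23.3000
SG_post = 1 + (1.05 − 1)·33.0/23.3000

1.0708


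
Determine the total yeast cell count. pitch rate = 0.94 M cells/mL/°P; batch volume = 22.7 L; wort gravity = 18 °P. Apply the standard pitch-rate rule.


cells (billions) = rate · V_L · °P
cells = 0.94 · 22.7 · 18

384.0840 billion cells


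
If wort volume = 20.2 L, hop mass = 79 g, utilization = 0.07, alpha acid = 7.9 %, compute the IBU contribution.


IBU = (α/100)·mass·U·1000 / V
IBU = (7.9/100)·79·0.07·1000 / 20.2

21.6272 IBU


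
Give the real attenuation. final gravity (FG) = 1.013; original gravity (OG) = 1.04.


AA = (OG−FG)/(OG−1)·100;  RA = AA·0.8192
AA = (1.04 − 1.013)/(1.04 − 1)·100 = 67.5000
RA = 67.5000·0.8192

55.2960 %


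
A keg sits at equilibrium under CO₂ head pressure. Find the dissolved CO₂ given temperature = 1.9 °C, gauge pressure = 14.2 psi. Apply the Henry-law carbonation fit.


vols = (P + 14.695)·(0.01821 + 0.09011·e^(−0.04·T))
vols = (14.2 + 14.695)·(0.01821 + 0.09011·e^(−0.04·1.9))

2.9394 volumes


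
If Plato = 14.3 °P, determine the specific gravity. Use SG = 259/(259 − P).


SG = 259/(259 − 14.3)

1.0584


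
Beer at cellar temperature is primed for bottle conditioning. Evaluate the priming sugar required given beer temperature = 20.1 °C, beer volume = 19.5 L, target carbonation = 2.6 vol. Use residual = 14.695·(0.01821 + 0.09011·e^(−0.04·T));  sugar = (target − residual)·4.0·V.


residual = 14.695·(0.01821 + 0.09011·e^(−0.04·20.1)) = 0.8602
sugar = (2.6 − 0.8602)·4.0·19.5

135.7038 g


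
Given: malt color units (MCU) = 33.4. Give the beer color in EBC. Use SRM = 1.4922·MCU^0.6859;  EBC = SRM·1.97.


SRM = 1.4922·33.4^0.6859 = 16.5564
EBC = 16.5564·1.97

32.6160 EBC


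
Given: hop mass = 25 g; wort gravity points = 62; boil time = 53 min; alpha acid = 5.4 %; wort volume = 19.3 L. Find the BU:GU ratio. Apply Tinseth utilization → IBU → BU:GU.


U = 1.65·0.000125^(GP/1000)·(1−e^(−0.04t))/4.15;  IBU = (α/100)·m·U·1000/V;  BU:GU = IBU/GP
U = 1.65·0.000125^(62/1000)·(1−e^(−0.04·53))/4.15 = 0.2004
IBU = (5.4/100)·25·0.2004·1000/19.3 = 14.0181
BU:GU = 14.0181/62

0.2261


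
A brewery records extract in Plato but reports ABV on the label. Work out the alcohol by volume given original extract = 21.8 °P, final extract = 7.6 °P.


SG = 259/(259 − P);  ABV = (OG − FG)·131.25
OG = 259/(259 − 21.8) = 1.0919
FG = 259/(259 − 7.6) = 1.0302
ABV = (1.0919 − 1.0302)·131.25

8.0948 % ABV


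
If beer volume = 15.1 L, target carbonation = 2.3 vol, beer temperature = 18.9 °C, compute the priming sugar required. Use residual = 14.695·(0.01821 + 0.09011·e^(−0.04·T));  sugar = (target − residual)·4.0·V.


residual = 14.695·(0.01821 + 0.09011·e^(−0.04·18.9)) = 0.8893
sugar = (2.3 − 0.8893)·4.0·15.1

85.2035 g


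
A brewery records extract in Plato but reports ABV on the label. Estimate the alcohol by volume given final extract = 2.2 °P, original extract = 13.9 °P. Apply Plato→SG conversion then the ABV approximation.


SG = 259/(259 − P);  ABV = (OG − FG)·131.25
OG = 259/(259 − 13.9) = 1.0567
FG = 259/(259 − 2.2) = 1.0086
ABV = (1.0567 − 1.0086)·131.25

6.3190 % ABV


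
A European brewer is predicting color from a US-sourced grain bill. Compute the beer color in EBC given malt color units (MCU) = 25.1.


SRM = 1.4922·MCU^0.6859;  EBC = SRM·1.97
SRM = 1.4922·25.1^0.6859 = 13.6102
EBC = 13.6102·1.97

26.8120 EBC


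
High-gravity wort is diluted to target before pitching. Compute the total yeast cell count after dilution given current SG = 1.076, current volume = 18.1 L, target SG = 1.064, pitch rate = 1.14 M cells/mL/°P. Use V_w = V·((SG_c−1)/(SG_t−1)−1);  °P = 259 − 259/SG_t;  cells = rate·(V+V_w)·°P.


V_w = 18.1·((1.076−1)/(1.064−1)−1) = 3.3938
V_final = 18.1 + 3.3938 = 21.4938
°P = 259 − 259/1.064 = 15.5789
cells = 1.14·21.4938·15.5789

381.7290 billion cells


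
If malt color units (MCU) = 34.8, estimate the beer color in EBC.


SRM = 1.4922·MCU^0.6859;  EBC = SRM·1.97
SRM = 1.4922·34.8^0.6859 = 17.0293
EBC = 17.0293·1.97

33.5477 EBC


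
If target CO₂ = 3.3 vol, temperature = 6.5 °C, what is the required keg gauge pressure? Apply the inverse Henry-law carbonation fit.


psi = vols/(0.01821 + 0.09011·e^(−0.04·T)) − 14.695
psi = 3.3/(0.01821 + 0.09011·e^(−0.04·6.5)) − 14.695

22.9378 psi


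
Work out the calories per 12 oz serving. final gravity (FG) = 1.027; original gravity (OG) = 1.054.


ABW = (OG−FG)·131.25·0.79/FG;  °P = 259 − 259/SG (for OG→OE and FG→AE);  RE = 0.1808·OE + 0.8192·AE;  Cal = (6.9·ABW + 4·(RE−0.1))·FG·3.55
ABW = (1.054 − 1.027)·131.25·0.79/1.027 = 2.7260
OE = 259 − 259/1.054 = 13.2694 °P
AE = 259 − 259/1.027 = 6.8092 °P
RE = 0.1808·13.2694 + 0.8192·6.8092 = 7.9772 °P
Cal = (6.9·2.7260 + 4·(7.9772−0.1))·1.027·3.55

183.4513 kcal


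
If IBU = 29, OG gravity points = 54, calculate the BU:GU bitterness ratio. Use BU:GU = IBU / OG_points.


BU:GU = 29 / 54

0.5370


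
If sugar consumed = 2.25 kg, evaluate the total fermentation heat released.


Q = m_sugar · 590 kJ/kg
Q = 2.25 · 590

1327.5000 kJ


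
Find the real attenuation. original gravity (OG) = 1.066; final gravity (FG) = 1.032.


AA = (OG−FG)/(OG−1)·100;  RA = AA·0.8192
AA = (1.066 − 1.032)/(1.066 − 1)·100 = 51.5152
RA = 51.5152·0.8192

42.2012 %


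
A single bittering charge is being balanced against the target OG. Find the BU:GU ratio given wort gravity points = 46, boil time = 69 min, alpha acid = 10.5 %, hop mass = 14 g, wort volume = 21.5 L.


U = 1.65·0.000125^(GP/1000)·(1−e^(−0.04t))/4.15;  IBU = (α/100)·m·U·1000/V;  BU:GU = IBU/GP
U = 1.65·0.000125^(46/1000)·(1−e^(−0.04·69))/4.15 = 0.2463
IBU = (10.5/100)·14·0.2463·1000/21.5 = 16.8414
BU:GU = 16.8414/46

0.3661


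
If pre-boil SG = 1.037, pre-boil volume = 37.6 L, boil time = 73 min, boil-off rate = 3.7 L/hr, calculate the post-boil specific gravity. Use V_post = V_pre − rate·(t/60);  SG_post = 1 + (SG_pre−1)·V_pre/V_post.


V_post = 37.6 − 3.7·(73/60) = 33.0983
SG_post = 1 + (1.037 − 1)·37.6/33.0983

1.0420


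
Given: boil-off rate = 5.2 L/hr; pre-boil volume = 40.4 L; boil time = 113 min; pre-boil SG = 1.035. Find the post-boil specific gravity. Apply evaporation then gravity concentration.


V_post = V_pre − rate·(t/60);  SG_post = 1 + (SG_pre−1)·V_pre/V_post
V_post = 40.4 − 5.2·(113/60) = 30.6067
SG_post = 1 + (1.035 − 1)·40.4/30.6067

1.0462


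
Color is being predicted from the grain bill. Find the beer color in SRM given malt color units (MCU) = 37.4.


SRM = 1.4922 · MCU^0.6859
SRM = 1.4922 · 37.4^0.6859

17.8920 SRM


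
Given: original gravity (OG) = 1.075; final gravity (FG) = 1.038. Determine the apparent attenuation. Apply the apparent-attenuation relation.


AA = (OG − FG)/(OG − 1) · 100
AA = (1.075 − 1.038)/(1.075 − 1) · 100

49.3333 %
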